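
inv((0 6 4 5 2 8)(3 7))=(0 8 2 5 4 6)(3 7)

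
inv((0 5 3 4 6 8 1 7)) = (0 7 1 8 6 4 3 5)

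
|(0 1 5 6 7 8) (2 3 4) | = 6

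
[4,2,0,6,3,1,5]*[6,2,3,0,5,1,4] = [5,3,6,4,0,2,1]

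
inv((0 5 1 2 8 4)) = (0 4 8 2 1 5)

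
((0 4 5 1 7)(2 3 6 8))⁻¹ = (0 7 1 5 4)(2 8 6 3)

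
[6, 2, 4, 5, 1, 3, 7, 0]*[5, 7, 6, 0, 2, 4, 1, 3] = [1, 6, 2, 4, 7, 0, 3, 5]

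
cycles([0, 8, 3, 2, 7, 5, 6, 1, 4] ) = (1 8 4 7) (2 3) 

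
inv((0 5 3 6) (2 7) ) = (0 6 3 5) (2 7) 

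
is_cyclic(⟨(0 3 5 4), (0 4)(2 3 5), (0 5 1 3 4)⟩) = no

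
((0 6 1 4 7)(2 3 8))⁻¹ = (0 7 4 1 6)(2 8 3)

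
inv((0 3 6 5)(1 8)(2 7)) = (0 5 6 3)(1 8)(2 7)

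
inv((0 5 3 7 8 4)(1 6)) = (0 4 8 7 3 5)(1 6)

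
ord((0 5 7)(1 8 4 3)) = 12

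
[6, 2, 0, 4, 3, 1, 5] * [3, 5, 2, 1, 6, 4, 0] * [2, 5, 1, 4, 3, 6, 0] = [2, 1, 4, 0, 5, 6, 3]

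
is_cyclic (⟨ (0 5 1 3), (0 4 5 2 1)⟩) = no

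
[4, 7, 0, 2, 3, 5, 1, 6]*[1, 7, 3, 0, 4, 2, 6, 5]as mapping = [0→4, 1→5, 2→1, 3→3, 4→0, 5→2, 6→7, 7→6]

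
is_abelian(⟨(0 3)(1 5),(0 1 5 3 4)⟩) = no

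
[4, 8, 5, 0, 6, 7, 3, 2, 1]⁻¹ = [3, 8, 7, 6, 0, 2, 4, 5, 1]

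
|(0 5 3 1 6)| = 5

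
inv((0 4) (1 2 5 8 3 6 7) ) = (0 4) (1 7 6 3 8 5 2) 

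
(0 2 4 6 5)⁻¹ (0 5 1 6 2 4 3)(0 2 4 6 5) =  (0 1 5 4 6 3 2)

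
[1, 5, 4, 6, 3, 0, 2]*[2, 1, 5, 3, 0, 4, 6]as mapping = [0→1, 1→4, 2→0, 3→6, 4→3, 5→2, 6→5]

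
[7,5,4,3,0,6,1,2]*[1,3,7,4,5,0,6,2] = [2,0,5,4,1,6,3,7]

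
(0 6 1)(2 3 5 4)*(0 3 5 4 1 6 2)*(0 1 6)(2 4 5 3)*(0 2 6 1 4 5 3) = (0 5 1 6 2)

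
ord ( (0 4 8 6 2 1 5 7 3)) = 9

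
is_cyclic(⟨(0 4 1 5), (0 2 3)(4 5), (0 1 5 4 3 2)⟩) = no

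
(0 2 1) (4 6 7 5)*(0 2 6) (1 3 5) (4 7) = (0 6 4) (1 2 3 5 7) 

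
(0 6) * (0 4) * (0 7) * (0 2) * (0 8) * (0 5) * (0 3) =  (0 6 4 7 2 8 5 3)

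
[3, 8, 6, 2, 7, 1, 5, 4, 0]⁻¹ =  [8, 5, 3, 0, 7, 6, 2, 4, 1]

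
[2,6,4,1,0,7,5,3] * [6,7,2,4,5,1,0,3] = [2,0,5,7,6,3,1,4]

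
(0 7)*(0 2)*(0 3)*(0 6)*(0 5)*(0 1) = (0 7 2 3 6 5 1)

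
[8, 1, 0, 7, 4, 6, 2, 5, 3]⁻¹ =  [2, 1, 6, 8, 4, 7, 5, 3, 0]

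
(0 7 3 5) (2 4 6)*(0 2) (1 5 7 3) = (0 3 7 1 5 2 4 6) 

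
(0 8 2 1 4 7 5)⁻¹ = (0 5 7 4 1 2 8)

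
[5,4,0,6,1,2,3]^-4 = [2,1,5,3,4,0,6]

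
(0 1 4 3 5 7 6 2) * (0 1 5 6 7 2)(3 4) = (0 5 2 1 3 6)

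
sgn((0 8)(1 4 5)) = -1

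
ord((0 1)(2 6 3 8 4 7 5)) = 14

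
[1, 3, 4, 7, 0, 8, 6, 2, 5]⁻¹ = [4, 0, 7, 1, 2, 8, 6, 3, 5]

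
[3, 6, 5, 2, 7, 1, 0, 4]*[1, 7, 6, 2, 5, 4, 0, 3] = [2, 0, 4, 6, 3, 7, 1, 5]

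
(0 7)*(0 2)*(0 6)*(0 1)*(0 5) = (0 7 2 6 1 5)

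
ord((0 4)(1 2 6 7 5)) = 10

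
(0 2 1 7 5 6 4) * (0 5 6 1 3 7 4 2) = (1 4 5)(2 3 7 6)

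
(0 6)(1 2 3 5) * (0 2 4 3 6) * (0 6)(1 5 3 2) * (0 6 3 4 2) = (0 3 4)(1 2 6)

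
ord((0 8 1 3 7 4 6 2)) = 8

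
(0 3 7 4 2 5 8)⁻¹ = (0 8 5 2 4 7 3)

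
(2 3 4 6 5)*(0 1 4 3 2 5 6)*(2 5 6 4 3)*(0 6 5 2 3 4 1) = (1 4 6)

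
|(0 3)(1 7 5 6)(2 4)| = 4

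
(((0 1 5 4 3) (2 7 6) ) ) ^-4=(0 1 5 4 3) (2 6 7) 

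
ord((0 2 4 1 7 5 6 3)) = 8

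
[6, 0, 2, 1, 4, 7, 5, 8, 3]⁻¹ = [1, 3, 2, 8, 4, 6, 0, 5, 7]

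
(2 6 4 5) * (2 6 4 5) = (2 4)(5 6)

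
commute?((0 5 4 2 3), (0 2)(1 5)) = no:(0 5 4 2 3)*(0 2)(1 5) = (0 1 5 4)(2 3), (0 2)(1 5)*(0 5 4 2 3) = (0 3)(1 4 2 5)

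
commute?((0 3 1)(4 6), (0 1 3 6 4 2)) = no:(0 3 1)(4 6)*(0 1 3 6 4 2) = (0 6 2), (0 1 3 6 4 2)*(0 3 1)(4 6) = (2 3 4)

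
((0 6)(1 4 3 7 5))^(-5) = (0 6)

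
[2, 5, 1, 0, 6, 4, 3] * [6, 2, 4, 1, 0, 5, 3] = [4, 5, 2, 6, 3, 0, 1]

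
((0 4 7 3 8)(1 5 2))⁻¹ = (0 8 3 7 4)(1 2 5)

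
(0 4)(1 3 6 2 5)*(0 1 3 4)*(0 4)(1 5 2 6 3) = (0 4 5 1)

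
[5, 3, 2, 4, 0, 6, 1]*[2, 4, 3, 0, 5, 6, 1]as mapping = [0→6, 1→0, 2→3, 3→5, 4→2, 5→1, 6→4]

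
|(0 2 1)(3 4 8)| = 3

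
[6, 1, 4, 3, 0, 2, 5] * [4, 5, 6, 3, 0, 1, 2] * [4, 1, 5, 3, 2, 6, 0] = [5, 6, 4, 3, 2, 0, 1]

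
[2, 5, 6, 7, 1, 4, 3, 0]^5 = [0, 4, 2, 3, 5, 1, 6, 7]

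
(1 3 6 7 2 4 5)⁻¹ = (1 5 4 2 7 6 3)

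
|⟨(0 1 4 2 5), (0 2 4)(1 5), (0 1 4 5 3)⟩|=720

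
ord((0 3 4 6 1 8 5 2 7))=9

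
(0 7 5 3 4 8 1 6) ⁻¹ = (0 6 1 8 4 3 5 7) 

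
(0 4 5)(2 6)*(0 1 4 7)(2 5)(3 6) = (0 7)(1 4 2 3 6 5)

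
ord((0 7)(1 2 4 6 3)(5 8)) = 10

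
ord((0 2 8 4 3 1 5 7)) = 8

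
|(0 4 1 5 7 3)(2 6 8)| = 6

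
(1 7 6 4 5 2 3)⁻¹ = (1 3 2 5 4 6 7)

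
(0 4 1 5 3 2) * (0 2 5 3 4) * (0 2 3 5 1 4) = (0 2 3 1 5)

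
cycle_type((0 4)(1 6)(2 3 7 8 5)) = 2^2.5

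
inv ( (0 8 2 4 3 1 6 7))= (0 7 6 1 3 4 2 8)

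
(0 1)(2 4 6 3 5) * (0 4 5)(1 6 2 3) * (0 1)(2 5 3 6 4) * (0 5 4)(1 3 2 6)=(1 6 5)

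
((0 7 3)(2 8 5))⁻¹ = (0 3 7)(2 5 8)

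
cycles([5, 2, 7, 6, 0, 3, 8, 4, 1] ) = (0 5 3 6 8 1 2 7 4)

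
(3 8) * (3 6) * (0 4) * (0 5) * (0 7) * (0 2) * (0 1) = (0 4 5 7 2 1)(3 8 6)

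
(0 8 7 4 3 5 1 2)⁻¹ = (0 2 1 5 3 4 7 8)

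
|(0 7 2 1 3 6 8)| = 7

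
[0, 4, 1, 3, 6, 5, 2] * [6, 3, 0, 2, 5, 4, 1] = [6, 5, 3, 2, 1, 4, 0]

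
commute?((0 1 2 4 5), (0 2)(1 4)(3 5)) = no:(0 1 2 4 5)*(0 2)(1 4)(3 5) = (0 4 3 5 2 1), (0 2)(1 4)(3 5)*(0 1 2 4 5) = (0 4 2 1 5 3)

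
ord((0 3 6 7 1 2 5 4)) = 8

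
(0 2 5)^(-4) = (0 5 2)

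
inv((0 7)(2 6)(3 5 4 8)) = (0 7)(2 6)(3 8 4 5)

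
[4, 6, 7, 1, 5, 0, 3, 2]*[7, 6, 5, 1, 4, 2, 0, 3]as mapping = [0→4, 1→0, 2→3, 3→6, 4→2, 5→7, 6→1, 7→5]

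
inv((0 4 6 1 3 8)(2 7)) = (0 8 3 1 6 4)(2 7)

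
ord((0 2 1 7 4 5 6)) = 7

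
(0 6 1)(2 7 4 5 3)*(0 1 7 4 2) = (0 6 7 2 4 5 3)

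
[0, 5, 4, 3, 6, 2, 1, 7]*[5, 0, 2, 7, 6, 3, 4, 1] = [5, 3, 6, 7, 4, 2, 0, 1]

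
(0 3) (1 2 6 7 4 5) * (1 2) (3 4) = (0 4 5 2 6 7 3) 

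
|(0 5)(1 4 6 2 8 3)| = 6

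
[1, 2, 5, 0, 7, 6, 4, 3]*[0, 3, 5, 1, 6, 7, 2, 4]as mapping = [0→3, 1→5, 2→7, 3→0, 4→4, 5→2, 6→6, 7→1]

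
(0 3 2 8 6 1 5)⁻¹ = (0 5 1 6 8 2 3)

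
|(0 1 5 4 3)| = 5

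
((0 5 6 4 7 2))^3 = (0 4)(2 6)(5 7)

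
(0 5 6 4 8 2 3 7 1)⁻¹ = (0 1 7 3 2 8 4 6 5)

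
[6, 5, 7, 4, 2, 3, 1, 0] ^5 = [4, 7, 5, 6, 1, 0, 2, 3] 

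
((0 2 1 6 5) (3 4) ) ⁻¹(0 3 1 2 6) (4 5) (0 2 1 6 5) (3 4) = (0 3) (1 5 2 4 6) 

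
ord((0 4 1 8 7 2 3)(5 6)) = 14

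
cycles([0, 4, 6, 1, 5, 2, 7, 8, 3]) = (1 4 5 2 6 7 8 3) 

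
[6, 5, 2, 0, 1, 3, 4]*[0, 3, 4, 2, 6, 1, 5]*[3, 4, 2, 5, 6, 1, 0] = [1, 4, 6, 3, 5, 2, 0] 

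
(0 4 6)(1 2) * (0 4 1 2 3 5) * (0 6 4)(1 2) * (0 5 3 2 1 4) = (0 1 2 4)(5 6)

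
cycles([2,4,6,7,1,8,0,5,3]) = (0 2 6) (1 4) (3 7 5 8) 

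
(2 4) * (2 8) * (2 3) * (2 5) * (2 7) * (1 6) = (1 6)(2 4 8 3 5 7)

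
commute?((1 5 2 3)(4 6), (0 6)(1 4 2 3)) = no:(1 5 2 3)(4 6)*(0 6)(1 4 2 3) = (0 6 2 1 5 3 4), (0 6)(1 4 2 3)*(1 5 2 3)(4 6) = (0 4 3 5 2 1 6)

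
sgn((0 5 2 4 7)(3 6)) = -1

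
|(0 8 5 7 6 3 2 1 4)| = 9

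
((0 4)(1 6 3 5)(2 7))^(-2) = (1 3)(5 6)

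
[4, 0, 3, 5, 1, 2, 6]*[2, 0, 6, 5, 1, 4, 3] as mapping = [0→1, 1→2, 2→5, 3→4, 4→0, 5→6, 6→3] 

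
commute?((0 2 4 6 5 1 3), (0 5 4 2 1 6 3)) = no:(0 2 4 6 5 1 3)*(0 5 4 2 1 6 3) = (0 1)(3 5 6 4), (0 5 4 2 1 6 3)*(0 2 4 6 5 1 3) = (0 1 5 6)(2 3)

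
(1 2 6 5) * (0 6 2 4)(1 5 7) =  (0 6 7 1 4)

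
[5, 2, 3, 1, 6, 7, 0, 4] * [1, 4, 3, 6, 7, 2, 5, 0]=[2, 3, 6, 4, 5, 0, 1, 7]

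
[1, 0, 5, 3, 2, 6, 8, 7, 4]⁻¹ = [1, 0, 4, 3, 8, 2, 5, 7, 6]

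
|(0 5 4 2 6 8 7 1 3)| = 9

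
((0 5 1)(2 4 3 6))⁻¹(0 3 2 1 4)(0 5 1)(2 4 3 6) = (0 3 5 6 4)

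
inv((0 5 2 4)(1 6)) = (0 4 2 5)(1 6)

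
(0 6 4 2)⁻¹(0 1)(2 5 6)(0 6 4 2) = (0 5 4)(1 6)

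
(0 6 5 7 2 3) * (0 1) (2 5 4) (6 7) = (0 7 5 6 4 2 3 1) 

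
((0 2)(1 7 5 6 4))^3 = (0 2)(1 6 7 4 5)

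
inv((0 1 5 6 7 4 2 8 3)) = (0 3 8 2 4 7 6 5 1)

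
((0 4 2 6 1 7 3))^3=(0 6 3 2 7 4 1)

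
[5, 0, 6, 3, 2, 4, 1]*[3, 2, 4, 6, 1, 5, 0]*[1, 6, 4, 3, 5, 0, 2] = [0, 3, 1, 2, 5, 6, 4]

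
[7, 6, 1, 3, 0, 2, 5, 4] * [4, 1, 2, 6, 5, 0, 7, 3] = [3, 7, 1, 6, 4, 2, 0, 5]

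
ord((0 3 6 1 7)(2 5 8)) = 15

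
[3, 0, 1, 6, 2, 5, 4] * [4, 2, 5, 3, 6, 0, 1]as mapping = [0→3, 1→4, 2→2, 3→1, 4→5, 5→0, 6→6]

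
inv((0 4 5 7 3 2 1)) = (0 1 2 3 7 5 4)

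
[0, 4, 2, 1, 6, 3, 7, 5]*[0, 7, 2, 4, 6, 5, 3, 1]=[0, 6, 2, 7, 3, 4, 1, 5]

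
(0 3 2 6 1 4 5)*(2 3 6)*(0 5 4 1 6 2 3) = (0 2 3)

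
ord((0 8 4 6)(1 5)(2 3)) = 4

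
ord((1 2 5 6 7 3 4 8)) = 8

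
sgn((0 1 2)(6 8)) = -1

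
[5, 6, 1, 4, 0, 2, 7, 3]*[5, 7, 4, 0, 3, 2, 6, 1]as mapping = [0→2, 1→6, 2→7, 3→3, 4→5, 5→4, 6→1, 7→0]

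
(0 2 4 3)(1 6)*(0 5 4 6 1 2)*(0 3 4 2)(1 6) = (0 3 5 2 1 6)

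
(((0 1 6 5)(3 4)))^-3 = (0 1 6 5)(3 4)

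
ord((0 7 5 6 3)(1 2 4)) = 15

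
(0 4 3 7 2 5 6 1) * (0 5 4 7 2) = (0 7)(1 5 6)(2 4 3)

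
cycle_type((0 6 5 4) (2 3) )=2.4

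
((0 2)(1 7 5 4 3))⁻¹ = (0 2)(1 3 4 5 7)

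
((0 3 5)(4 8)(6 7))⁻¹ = (0 5 3)(4 8)(6 7)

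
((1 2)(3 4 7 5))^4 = ()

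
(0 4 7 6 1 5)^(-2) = (0 1 7)(4 5 6)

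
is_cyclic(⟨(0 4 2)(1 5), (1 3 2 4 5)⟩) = no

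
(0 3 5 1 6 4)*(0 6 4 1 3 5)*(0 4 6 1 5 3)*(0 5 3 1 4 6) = (0 1)(3 6)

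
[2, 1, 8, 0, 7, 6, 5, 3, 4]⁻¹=[3, 1, 0, 7, 8, 6, 5, 4, 2]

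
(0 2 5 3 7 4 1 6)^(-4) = (0 7)(1 5)(2 4)(3 6)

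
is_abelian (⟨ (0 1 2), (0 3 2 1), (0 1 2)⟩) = no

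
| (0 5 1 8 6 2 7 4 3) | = 9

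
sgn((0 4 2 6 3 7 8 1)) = -1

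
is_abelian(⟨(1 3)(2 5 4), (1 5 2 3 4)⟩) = no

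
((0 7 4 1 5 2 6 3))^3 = (0 1 6 7 5 3 4 2)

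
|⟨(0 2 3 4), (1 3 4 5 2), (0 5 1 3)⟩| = 720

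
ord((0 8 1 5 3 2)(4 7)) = 6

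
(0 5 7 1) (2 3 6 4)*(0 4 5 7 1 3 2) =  (0 7 3 6 5 1 4) 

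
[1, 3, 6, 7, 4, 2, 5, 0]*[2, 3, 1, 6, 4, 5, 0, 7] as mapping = [0→3, 1→6, 2→0, 3→7, 4→4, 5→1, 6→5, 7→2] 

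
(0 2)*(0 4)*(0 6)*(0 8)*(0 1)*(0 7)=(0 2 4 6 8 1 7)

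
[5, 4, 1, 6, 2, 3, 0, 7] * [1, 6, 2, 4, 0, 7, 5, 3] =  [7, 0, 6, 5, 2, 4, 1, 3]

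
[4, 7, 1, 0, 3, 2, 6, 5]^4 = [4, 1, 2, 0, 3, 5, 6, 7]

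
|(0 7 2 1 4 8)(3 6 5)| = 6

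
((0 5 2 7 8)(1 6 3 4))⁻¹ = (0 8 7 2 5)(1 4 3 6)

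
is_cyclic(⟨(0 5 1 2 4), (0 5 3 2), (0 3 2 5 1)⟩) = no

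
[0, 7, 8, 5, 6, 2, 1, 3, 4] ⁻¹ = [0, 6, 5, 7, 8, 3, 4, 1, 2] 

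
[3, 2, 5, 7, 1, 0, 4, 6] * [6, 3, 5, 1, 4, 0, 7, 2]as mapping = [0→1, 1→5, 2→0, 3→2, 4→3, 5→6, 6→4, 7→7]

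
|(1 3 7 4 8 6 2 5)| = 8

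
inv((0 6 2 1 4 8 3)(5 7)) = (0 3 8 4 1 2 6)(5 7)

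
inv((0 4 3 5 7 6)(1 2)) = (0 6 7 5 3 4)(1 2)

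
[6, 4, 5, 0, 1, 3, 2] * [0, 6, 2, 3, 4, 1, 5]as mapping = [0→5, 1→4, 2→1, 3→0, 4→6, 5→3, 6→2]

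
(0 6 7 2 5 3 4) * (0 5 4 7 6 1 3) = (0 1 3 7 2 4 5)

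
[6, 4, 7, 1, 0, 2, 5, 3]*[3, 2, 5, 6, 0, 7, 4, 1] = [4, 0, 1, 2, 3, 5, 7, 6]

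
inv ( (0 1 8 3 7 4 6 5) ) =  (0 5 6 4 7 3 8 1) 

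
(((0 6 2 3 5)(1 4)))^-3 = (0 2 5 6 3)(1 4)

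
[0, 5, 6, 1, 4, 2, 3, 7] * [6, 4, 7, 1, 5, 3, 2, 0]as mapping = [0→6, 1→3, 2→2, 3→4, 4→5, 5→7, 6→1, 7→0]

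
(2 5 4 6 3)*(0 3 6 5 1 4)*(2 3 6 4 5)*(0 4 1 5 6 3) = (0 3)(1 6)(2 5 4)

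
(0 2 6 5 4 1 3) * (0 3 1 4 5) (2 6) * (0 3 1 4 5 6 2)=(0 2) (1 4 5 6 3) 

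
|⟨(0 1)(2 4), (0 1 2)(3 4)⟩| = 120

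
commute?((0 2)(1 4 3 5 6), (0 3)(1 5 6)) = no:(0 2)(1 4 3 5 6) * (0 3)(1 5 6) = (0 2 3 6 5 1 4), (0 3)(1 5 6) * (0 2)(1 4 3 5 6) = (0 5 1 6 4 3 2)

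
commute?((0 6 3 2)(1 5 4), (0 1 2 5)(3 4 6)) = no:(0 6 3 2)(1 5 4) * (0 1 2 5)(3 4 6) = (0 3 5 6 4 2 1), (0 1 2 5)(3 4 6) * (0 6 3 2)(1 5 4) = (0 5 6 2 4 3 1)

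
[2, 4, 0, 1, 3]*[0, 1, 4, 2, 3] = [4, 3, 0, 1, 2]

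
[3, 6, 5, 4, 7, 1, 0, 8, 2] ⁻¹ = [6, 5, 8, 0, 3, 2, 1, 4, 7] 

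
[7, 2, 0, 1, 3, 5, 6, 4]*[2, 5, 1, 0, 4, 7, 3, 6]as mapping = [0→6, 1→1, 2→2, 3→5, 4→0, 5→7, 6→3, 7→4]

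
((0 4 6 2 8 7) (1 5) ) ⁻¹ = (0 7 8 2 6 4) (1 5) 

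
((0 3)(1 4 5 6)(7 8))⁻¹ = (0 3)(1 6 5 4)(7 8)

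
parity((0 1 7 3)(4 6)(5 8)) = odd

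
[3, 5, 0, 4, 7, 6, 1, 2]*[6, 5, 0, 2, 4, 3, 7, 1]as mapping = [0→2, 1→3, 2→6, 3→4, 4→1, 5→7, 6→5, 7→0]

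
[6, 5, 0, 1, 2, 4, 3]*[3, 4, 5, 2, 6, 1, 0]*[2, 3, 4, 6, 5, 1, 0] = [2, 3, 6, 5, 1, 0, 4]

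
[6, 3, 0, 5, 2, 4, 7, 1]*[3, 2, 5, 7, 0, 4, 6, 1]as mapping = [0→6, 1→7, 2→3, 3→4, 4→5, 5→0, 6→1, 7→2]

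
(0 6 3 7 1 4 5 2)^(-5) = (0 7 5 6 1 2 3 4)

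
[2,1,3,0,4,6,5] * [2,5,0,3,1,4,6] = [0,5,3,2,1,6,4]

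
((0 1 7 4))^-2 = (0 7)(1 4)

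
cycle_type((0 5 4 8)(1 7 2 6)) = 4^2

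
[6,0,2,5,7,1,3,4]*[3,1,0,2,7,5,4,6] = [4,3,0,5,6,1,2,7] 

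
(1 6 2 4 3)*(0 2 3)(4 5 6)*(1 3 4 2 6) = (0 6 4)(1 2 5)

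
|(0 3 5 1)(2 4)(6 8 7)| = 12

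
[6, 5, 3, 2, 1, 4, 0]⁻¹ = [6, 4, 3, 2, 5, 1, 0]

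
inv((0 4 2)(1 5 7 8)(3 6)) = (0 2 4)(1 8 7 5)(3 6)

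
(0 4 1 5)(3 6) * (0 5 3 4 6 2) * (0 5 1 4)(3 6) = (0 3 2 5 1 6)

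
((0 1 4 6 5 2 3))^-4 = (0 6 3 4 2 1 5)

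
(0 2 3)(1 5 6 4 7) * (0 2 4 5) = (0 4 7 1)(2 3)(5 6)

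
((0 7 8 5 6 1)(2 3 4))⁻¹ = (0 1 6 5 8 7)(2 4 3)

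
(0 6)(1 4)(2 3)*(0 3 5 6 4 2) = (0 4 1 2 5 6 3)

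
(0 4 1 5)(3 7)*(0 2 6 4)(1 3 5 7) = (1 7 5 2 6 4 3)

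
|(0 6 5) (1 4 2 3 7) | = 15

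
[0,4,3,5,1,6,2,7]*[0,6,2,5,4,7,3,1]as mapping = [0→0,1→4,2→5,3→7,4→6,5→3,6→2,7→1]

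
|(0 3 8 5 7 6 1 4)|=8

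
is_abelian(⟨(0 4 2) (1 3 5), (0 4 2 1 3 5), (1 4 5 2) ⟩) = no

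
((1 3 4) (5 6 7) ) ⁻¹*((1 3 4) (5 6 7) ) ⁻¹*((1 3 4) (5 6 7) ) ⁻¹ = () 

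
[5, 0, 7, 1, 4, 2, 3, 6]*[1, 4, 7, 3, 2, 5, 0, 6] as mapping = [0→5, 1→1, 2→6, 3→4, 4→2, 5→7, 6→3, 7→0] 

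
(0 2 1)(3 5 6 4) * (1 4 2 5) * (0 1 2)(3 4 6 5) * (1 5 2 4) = (0 3 4 1 5 2 6)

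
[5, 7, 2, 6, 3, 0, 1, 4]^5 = [5, 1, 2, 3, 4, 0, 6, 7]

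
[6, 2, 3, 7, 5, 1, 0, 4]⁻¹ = [6, 5, 1, 2, 7, 4, 0, 3]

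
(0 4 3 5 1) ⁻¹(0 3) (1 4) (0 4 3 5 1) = (0 3) (4 5) 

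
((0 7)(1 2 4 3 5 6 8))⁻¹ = (0 7)(1 8 6 5 3 4 2)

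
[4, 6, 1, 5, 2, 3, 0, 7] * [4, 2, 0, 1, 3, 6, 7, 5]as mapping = [0→3, 1→7, 2→2, 3→6, 4→0, 5→1, 6→4, 7→5]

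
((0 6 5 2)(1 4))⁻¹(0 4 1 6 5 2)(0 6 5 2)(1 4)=(0 6 1 4 5 2)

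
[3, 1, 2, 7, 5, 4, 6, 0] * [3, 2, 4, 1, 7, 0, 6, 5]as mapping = [0→1, 1→2, 2→4, 3→5, 4→0, 5→7, 6→6, 7→3]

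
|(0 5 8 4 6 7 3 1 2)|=9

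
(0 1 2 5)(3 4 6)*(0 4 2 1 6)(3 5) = (0 6 5 4)(2 3)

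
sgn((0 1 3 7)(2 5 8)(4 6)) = 1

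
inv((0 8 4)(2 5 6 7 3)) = (0 4 8)(2 3 7 6 5)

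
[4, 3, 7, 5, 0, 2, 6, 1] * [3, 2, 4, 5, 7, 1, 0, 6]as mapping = [0→7, 1→5, 2→6, 3→1, 4→3, 5→4, 6→0, 7→2]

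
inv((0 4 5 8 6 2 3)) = (0 3 2 6 8 5 4)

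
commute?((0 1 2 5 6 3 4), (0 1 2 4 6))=no:(0 1 2 5 6 3 4)*(0 1 2 4 6)=(0 2 5)(1 4)(3 6), (0 1 2 4 6)*(0 1 2 5 6 3 4)=(0 2)(1 5 6)(3 4)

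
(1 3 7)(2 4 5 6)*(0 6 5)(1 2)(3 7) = (0 6 1 7 2 4)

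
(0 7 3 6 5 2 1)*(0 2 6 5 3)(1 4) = (0 7)(1 2 4)(3 5 6)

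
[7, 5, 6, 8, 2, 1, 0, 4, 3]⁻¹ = [6, 5, 4, 8, 7, 1, 2, 0, 3]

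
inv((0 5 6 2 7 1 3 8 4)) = (0 4 8 3 1 7 2 6 5)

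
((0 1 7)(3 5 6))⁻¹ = (0 7 1)(3 6 5)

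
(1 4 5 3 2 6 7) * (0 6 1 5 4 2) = (0 6 7 5 3)(1 2)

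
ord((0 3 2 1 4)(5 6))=10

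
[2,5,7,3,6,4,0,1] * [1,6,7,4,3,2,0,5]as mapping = [0→7,1→2,2→5,3→4,4→0,5→3,6→1,7→6]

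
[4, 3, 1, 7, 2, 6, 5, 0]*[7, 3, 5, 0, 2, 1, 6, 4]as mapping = [0→2, 1→0, 2→3, 3→4, 4→5, 5→6, 6→1, 7→7]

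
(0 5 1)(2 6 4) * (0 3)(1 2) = (0 5 2 6 4 1 3)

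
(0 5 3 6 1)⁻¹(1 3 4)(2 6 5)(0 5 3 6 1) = (0 6 4)(1 3 2)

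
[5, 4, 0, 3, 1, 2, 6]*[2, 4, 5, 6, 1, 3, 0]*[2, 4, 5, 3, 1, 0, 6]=[3, 4, 5, 6, 1, 0, 2]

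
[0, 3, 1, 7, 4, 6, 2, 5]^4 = [0, 6, 5, 2, 4, 3, 7, 1]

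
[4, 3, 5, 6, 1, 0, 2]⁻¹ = [5, 4, 6, 1, 0, 2, 3]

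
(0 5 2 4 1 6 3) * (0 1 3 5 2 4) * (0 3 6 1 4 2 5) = (0 5 2 3 4 6)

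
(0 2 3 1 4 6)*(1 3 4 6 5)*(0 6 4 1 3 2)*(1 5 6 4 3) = (1 3 2 5) (4 6) 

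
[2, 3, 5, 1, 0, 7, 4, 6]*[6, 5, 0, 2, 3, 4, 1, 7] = [0, 2, 4, 5, 6, 7, 3, 1]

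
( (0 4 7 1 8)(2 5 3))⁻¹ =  (0 8 1 7 4)(2 3 5)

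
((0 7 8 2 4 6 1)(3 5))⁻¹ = (0 1 6 4 2 8 7)(3 5)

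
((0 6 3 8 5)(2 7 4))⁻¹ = (0 5 8 3 6)(2 4 7)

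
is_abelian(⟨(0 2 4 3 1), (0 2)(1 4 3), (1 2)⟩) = no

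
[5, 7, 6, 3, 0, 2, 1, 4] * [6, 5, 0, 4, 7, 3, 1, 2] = [3, 2, 1, 4, 6, 0, 5, 7]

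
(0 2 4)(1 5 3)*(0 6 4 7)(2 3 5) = (0 3 1 2 7)(4 6)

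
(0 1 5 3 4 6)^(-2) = (0 4 5)(1 6 3)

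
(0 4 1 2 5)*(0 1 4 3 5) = (0 3 5 1 2)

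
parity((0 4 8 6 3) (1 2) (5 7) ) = even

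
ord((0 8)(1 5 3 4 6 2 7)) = 14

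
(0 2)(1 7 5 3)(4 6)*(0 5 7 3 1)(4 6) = (0 2 5 1 3)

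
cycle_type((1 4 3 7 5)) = 5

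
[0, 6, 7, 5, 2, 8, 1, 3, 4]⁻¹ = [0, 6, 4, 7, 8, 3, 1, 2, 5]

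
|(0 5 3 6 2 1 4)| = 7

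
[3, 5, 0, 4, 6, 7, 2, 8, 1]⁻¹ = [2, 8, 6, 0, 3, 1, 4, 5, 7]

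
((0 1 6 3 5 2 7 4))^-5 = (0 3 7 1 5 4 6 2)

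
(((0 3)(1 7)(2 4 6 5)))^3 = (0 3)(1 7)(2 5 6 4)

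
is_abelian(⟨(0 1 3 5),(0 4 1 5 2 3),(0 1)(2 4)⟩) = no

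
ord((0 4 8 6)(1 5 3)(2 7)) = 12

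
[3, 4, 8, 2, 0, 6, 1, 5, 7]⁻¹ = [4, 6, 3, 0, 1, 7, 5, 8, 2]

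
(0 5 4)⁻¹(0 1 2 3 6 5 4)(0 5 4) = (0 5 1 2 3 6 4)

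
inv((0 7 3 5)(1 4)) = (0 5 3 7)(1 4)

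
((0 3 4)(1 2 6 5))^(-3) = (1 2 6 5)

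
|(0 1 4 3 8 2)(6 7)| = 6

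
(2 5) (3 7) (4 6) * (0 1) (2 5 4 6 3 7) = (0 1) (2 4 3) 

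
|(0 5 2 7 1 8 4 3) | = 8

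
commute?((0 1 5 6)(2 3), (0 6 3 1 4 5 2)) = no:(0 1 5 6)(2 3) * (0 6 3 1 4 5 2) = (0 4 5 3)(1 2), (0 6 3 1 4 5 2) * (0 1 5 6)(2 3) = (1 4 6 2)(3 5)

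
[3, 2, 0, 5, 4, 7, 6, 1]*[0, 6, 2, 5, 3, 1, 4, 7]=[5, 2, 0, 1, 3, 7, 4, 6]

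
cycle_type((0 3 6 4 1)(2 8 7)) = 3.5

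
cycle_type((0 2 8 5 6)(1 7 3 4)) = 4.5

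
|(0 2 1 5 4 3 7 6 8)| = 9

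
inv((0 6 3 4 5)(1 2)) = (0 5 4 3 6)(1 2)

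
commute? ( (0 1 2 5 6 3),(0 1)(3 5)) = no: (0 1 2 5 6 3)*(0 1)(3 5) = (1 2 3)(5 6),(0 1)(3 5)*(0 1 2 5 6 3) = (0 2 5)(3 6)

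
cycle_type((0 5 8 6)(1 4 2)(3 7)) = 2.3.4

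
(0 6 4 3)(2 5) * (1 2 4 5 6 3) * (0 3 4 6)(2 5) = (0 4 1 5 6 2)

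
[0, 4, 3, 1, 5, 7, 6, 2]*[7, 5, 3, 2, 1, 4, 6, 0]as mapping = [0→7, 1→1, 2→2, 3→5, 4→4, 5→0, 6→6, 7→3]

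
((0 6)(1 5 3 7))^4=()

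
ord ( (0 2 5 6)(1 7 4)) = 12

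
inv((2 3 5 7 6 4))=(2 4 6 7 5 3)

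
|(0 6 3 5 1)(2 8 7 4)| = 20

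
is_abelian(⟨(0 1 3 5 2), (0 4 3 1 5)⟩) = no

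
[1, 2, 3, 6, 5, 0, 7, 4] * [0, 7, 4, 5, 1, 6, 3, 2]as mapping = [0→7, 1→4, 2→5, 3→3, 4→6, 5→0, 6→2, 7→1]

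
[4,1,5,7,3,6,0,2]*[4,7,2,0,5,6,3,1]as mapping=[0→5,1→7,2→6,3→1,4→0,5→3,6→4,7→2]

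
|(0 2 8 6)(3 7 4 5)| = 4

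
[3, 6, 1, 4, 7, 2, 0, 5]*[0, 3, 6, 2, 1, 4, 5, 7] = [2, 5, 3, 1, 7, 6, 0, 4]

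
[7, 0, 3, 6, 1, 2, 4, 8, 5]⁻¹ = [1, 4, 5, 2, 6, 8, 3, 0, 7]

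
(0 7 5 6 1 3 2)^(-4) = (0 6 2 5 3 7 1)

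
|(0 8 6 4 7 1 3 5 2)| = 9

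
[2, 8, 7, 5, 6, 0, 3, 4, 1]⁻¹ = [5, 8, 0, 6, 7, 3, 4, 2, 1]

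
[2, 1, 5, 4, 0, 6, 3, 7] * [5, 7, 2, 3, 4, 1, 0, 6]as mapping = [0→2, 1→7, 2→1, 3→4, 4→5, 5→0, 6→3, 7→6]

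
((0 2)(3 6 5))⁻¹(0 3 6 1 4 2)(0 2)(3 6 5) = (0 2 6 5 1 4)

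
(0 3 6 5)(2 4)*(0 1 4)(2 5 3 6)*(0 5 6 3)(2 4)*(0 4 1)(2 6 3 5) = (0 5)(1 6 4 3)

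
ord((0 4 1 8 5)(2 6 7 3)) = 20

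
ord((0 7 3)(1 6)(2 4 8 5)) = 12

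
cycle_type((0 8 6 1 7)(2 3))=2.5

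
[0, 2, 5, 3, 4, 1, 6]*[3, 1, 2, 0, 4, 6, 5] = [3, 2, 6, 0, 4, 1, 5]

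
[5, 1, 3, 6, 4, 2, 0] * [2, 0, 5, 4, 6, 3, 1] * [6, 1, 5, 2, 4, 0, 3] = [2, 6, 4, 1, 3, 0, 5]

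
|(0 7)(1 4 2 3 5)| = 10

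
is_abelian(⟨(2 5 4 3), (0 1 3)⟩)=no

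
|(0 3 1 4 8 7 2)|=7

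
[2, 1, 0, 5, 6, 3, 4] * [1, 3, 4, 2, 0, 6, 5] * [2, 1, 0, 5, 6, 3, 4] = [6, 5, 1, 4, 3, 0, 2]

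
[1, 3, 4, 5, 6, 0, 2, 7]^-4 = [0, 1, 6, 3, 2, 5, 4, 7]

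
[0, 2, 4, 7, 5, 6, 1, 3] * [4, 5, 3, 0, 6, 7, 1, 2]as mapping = [0→4, 1→3, 2→6, 3→2, 4→7, 5→1, 6→5, 7→0]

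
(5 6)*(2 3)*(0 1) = (0 1)(2 3)(5 6)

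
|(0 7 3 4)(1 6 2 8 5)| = 20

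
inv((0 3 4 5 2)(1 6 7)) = (0 2 5 4 3)(1 7 6)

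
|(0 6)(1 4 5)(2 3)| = 6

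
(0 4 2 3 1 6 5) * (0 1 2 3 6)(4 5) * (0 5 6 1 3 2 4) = (0 6)(1 5 3 4 2)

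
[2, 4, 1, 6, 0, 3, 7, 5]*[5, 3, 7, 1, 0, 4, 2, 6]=[7, 0, 3, 2, 5, 1, 6, 4]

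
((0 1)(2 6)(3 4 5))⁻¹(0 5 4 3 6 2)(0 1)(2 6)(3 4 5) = (1 3 5 4 2 6)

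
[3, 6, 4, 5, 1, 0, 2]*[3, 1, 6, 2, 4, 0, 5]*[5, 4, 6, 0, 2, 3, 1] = [6, 3, 2, 5, 4, 0, 1] 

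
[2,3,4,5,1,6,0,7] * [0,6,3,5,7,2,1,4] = [3,5,7,2,6,1,0,4]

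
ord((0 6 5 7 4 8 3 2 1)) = 9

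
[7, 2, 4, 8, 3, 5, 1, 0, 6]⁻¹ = [7, 6, 1, 4, 2, 5, 8, 0, 3]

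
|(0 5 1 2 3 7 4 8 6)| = 9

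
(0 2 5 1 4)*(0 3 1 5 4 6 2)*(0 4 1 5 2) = (0 4 3 5 2 1 6)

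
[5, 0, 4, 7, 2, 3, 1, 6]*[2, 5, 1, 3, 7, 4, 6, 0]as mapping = [0→4, 1→2, 2→7, 3→0, 4→1, 5→3, 6→5, 7→6]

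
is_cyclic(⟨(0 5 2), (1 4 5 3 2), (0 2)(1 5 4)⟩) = no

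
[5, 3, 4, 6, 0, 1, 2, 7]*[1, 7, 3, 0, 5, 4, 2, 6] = [4, 0, 5, 2, 1, 7, 3, 6]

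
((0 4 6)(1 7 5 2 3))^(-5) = (0 4 6)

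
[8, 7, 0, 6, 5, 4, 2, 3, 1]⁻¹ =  [2, 8, 6, 7, 5, 4, 3, 1, 0]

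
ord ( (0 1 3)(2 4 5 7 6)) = 15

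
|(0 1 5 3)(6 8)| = 4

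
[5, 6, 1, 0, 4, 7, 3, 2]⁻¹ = [3, 2, 7, 6, 4, 0, 1, 5]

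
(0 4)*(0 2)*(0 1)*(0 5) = (0 4 2 1 5)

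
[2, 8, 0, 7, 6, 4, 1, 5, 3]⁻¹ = [2, 6, 0, 8, 5, 7, 4, 3, 1]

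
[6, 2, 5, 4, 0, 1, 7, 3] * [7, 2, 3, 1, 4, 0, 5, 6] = [5, 3, 0, 4, 7, 2, 6, 1]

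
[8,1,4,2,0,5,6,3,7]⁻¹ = [4,1,3,7,2,5,6,8,0]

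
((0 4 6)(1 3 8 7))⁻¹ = (0 6 4)(1 7 8 3)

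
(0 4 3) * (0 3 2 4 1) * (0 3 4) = (0 1 3 4 2)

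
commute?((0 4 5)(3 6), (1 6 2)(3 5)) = no:(0 4 5)(3 6) * (1 6 2)(3 5) = (0 4 3 2 1 6 5), (1 6 2)(3 5) * (0 4 5)(3 6) = (0 4 5 6 2 1 3)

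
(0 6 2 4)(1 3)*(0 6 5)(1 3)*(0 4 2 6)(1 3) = (0 5 4)(1 3)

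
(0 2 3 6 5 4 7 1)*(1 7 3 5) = (0 2 5 4 3 6 1)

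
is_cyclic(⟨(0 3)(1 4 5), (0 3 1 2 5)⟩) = no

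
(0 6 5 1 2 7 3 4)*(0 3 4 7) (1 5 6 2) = (0 2) (3 7 4) 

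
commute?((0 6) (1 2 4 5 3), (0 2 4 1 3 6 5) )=no:(0 6) (1 2 4 5 3)*(0 2 4 1 3 6 5)=(0 5 6 2 1 4), (0 2 4 1 3 6 5)*(0 6) (1 2 4 5 3)=(0 4 2 5 6 3) 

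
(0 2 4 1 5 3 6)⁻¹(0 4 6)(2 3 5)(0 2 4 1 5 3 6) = (0 2 1)(3 4 6)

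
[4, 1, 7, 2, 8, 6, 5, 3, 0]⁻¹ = [8, 1, 3, 7, 0, 6, 5, 2, 4]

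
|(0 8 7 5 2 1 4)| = 7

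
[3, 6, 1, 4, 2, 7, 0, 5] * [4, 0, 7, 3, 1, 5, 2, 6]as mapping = [0→3, 1→2, 2→0, 3→1, 4→7, 5→6, 6→4, 7→5]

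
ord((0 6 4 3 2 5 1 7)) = 8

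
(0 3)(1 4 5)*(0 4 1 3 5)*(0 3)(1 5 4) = (0 4 3 1 5)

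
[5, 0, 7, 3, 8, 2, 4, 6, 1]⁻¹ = [1, 8, 5, 3, 6, 0, 7, 2, 4]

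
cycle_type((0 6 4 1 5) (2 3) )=2.5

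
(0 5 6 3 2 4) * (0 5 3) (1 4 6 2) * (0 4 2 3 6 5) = (0 6 4) (1 2 5 3) 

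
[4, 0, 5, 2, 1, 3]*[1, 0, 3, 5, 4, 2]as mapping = [0→4, 1→1, 2→2, 3→3, 4→0, 5→5]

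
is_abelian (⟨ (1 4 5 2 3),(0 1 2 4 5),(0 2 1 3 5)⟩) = no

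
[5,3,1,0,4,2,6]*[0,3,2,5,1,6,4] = [6,5,3,0,1,2,4]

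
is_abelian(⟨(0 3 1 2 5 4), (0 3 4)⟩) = no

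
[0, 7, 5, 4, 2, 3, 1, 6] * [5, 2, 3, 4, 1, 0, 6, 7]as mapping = [0→5, 1→7, 2→0, 3→1, 4→3, 5→4, 6→2, 7→6]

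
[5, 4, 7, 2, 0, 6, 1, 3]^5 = [0, 1, 3, 7, 4, 5, 6, 2]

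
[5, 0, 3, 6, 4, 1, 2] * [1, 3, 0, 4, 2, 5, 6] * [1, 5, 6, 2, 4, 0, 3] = [0, 5, 4, 3, 6, 2, 1] 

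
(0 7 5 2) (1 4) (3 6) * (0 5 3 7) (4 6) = (1 6 7 3 4) (2 5) 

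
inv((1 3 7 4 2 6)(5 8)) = (1 6 2 4 7 3)(5 8)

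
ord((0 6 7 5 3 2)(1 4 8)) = 6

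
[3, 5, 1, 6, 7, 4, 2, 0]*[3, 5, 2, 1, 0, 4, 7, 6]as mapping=[0→1, 1→4, 2→5, 3→7, 4→6, 5→0, 6→2, 7→3]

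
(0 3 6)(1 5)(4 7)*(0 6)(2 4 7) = (0 3)(1 5)(2 4)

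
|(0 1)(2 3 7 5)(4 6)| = 4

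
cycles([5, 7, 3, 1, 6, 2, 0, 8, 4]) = (0 5 2 3 1 7 8 4 6)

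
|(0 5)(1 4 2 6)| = 4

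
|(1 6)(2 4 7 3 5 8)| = 6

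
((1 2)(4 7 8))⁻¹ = (1 2)(4 8 7)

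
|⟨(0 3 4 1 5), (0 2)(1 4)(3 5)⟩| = 720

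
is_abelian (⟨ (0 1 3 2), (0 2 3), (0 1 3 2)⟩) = no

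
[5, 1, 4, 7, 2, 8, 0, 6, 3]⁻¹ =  [6, 1, 4, 8, 2, 0, 7, 3, 5]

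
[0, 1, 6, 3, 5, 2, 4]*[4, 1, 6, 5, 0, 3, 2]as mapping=[0→4, 1→1, 2→2, 3→5, 4→3, 5→6, 6→0]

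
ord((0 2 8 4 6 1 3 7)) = 8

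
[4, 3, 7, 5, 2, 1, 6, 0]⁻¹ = [7, 5, 4, 1, 0, 3, 6, 2]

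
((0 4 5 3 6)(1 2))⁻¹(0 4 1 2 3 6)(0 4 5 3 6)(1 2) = (0 4 5 2 1 6)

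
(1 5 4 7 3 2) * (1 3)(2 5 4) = (1 4 7)(2 3 5)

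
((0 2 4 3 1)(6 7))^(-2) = (0 3 2 1 4)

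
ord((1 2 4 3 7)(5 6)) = 10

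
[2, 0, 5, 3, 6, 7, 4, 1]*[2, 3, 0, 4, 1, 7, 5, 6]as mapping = [0→0, 1→2, 2→7, 3→4, 4→5, 5→6, 6→1, 7→3]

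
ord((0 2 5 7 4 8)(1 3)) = 6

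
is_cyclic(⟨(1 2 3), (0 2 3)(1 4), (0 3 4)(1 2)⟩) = no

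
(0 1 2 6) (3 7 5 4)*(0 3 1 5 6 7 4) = (0 5) (1 2 7 6 3 4) 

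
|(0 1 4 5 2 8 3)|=7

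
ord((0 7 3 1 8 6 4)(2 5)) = 14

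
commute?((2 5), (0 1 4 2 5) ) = no:(2 5)*(0 1 4 2 5) = (0 1 4 2), (0 1 4 2 5)*(2 5) = (0 1 4 5) 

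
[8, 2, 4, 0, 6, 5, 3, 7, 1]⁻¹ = [3, 8, 1, 6, 2, 5, 4, 7, 0]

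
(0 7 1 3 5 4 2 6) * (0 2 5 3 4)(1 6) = (0 7 6 2 1 4 5)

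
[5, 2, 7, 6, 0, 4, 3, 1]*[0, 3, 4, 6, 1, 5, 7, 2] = [5, 4, 2, 7, 0, 1, 6, 3]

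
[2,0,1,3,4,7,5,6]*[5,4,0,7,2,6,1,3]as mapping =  [0→0,1→5,2→4,3→7,4→2,5→3,6→6,7→1]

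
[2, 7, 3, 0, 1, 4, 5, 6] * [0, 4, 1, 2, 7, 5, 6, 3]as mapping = [0→1, 1→3, 2→2, 3→0, 4→4, 5→7, 6→5, 7→6]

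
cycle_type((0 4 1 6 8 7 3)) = 7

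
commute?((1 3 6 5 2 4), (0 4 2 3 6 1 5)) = no:(1 3 6 5 2 4)*(0 4 2 3 6 1 5) = (0 4 5 3 1 6), (0 4 2 3 6 1 5)*(1 3 6 5 2 4) = (0 1 2 6 3 5)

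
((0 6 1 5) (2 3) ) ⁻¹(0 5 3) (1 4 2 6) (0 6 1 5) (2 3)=(0 2 6) (1 5 4 3) 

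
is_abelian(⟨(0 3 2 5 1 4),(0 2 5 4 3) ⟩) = no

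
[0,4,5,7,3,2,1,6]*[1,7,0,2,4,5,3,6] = [1,4,5,6,2,0,7,3]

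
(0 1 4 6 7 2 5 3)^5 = (0 2 4 3 7 1 5 6)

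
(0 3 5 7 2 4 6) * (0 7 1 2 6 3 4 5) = (0 4 3)(1 2 5)(6 7)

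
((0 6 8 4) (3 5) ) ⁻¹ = (0 4 8 6) (3 5) 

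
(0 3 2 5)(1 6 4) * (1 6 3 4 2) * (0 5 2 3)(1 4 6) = (0 6 3 4 1)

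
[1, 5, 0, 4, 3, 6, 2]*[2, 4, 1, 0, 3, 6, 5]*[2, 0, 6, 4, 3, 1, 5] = [3, 5, 6, 4, 2, 1, 0]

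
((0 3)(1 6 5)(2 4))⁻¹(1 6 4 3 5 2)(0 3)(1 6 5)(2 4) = (0 1 4 6 5 2)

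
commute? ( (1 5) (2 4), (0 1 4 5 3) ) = no: (1 5) (2 4) * (0 1 4 5 3) = (0 1 3) (2 5 4), (0 1 4 5 3) * (1 5) (2 4) = (0 5 3) (1 2 4) 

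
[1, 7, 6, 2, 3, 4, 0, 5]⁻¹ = [6, 0, 3, 4, 5, 7, 2, 1]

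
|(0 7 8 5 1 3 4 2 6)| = 9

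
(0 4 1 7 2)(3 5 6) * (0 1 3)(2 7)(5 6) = (0 4 3 6)(1 2)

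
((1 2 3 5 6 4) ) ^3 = (1 5) (2 6) (3 4) 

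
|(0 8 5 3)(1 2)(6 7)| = 4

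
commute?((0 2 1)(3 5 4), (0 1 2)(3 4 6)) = no:(0 2 1)(3 5 4)*(0 1 2)(3 4 6) = (3 5 6), (0 1 2)(3 4 6)*(0 2 1)(3 5 4) = (4 6 5)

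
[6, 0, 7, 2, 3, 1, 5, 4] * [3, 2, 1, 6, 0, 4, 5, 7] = [5, 3, 7, 1, 6, 2, 4, 0]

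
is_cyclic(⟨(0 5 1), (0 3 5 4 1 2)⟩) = no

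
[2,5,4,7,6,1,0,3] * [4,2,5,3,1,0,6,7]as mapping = [0→5,1→0,2→1,3→7,4→6,5→2,6→4,7→3]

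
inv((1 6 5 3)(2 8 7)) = (1 3 5 6)(2 7 8)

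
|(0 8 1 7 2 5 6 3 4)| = 9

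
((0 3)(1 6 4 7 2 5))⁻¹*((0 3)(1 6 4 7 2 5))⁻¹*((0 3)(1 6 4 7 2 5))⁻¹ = (0 3)(1 7)(2 6)(4 5)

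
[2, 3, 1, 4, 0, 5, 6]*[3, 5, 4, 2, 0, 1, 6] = [4, 2, 5, 0, 3, 1, 6]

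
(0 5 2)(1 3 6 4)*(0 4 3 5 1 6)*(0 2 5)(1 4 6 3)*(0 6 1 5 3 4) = (1 6 5 3 2)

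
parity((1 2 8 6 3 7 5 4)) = odd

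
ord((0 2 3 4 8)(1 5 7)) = 15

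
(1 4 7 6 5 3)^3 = (1 6)(3 7)(4 5)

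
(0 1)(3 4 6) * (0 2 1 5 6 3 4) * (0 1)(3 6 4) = (0 5 4 6 3 1 2)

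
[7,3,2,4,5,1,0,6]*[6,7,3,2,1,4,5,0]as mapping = [0→0,1→2,2→3,3→1,4→4,5→7,6→6,7→5]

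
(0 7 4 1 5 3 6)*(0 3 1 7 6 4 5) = (0 6 3 4 7 5 1)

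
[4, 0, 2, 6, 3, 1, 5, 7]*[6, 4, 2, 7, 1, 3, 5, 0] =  [1, 6, 2, 5, 7, 4, 3, 0]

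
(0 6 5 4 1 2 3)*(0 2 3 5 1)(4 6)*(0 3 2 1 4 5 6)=(0 5)(1 2 6 4 3)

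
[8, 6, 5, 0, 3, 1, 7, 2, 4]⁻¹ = [3, 5, 7, 4, 8, 2, 1, 6, 0]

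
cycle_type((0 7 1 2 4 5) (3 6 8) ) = 3.6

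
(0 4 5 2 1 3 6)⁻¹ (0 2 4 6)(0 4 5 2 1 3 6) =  (0 4 1 5)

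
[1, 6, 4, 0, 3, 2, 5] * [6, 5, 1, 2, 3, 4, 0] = [5, 0, 3, 6, 2, 1, 4]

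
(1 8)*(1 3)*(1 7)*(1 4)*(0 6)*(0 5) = (0 6 5)(1 8 3 7 4)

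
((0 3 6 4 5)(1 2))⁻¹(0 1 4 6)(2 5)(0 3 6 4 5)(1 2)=(0 1)(2 5 4 3)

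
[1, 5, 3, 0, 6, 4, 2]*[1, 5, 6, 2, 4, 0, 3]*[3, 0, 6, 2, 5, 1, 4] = [1, 3, 6, 0, 2, 5, 4]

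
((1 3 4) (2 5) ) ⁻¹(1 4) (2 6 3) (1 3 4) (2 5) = (1 3) (4 5 6) 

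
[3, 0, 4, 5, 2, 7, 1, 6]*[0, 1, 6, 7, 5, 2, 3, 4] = [7, 0, 5, 2, 6, 4, 1, 3]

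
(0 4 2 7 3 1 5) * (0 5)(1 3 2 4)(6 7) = (0 1)(2 6 7)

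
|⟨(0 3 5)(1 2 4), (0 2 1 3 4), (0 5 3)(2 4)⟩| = 720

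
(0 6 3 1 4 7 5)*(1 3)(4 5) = (0 6 1 5)(4 7)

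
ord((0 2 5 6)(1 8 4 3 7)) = 20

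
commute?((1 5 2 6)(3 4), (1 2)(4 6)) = no:(1 5 2 6)(3 4) * (1 2)(4 6) = (1 5)(2 4 3 6), (1 2)(4 6) * (1 5 2 6)(3 4) = (1 6 3 4)(2 5)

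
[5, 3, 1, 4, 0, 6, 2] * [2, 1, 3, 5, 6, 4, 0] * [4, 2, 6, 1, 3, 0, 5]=[3, 0, 2, 5, 6, 4, 1]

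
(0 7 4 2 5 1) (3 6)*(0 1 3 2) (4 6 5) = (0 7 6 2 4) (3 5) 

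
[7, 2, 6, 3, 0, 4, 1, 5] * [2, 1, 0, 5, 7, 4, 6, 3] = [3, 0, 6, 5, 2, 7, 1, 4]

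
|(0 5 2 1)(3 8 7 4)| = 4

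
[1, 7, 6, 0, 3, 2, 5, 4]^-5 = [0, 1, 6, 3, 4, 2, 5, 7]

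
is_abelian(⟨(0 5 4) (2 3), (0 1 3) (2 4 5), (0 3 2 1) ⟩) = no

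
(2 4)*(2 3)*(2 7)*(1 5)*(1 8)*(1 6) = (1 5 8 6)(2 4 3 7)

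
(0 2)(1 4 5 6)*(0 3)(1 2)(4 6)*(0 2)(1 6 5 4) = (0 6)(1 5)(2 3)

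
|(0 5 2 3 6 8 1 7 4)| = 9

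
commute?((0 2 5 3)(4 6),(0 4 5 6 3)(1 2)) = no:(0 2 5 3)(4 6) * (0 4 5 6 3)(1 2) = (0 1 2 6 5)(3 4),(0 4 5 6 3)(1 2) * (0 2 5 3)(4 6) = (0 6)(1 5 4 3 2)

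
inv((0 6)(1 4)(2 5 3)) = (0 6)(1 4)(2 3 5)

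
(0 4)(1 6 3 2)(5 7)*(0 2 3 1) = (0 4 2)(1 6)(5 7)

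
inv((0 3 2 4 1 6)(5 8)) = (0 6 1 4 2 3)(5 8)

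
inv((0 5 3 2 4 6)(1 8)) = (0 6 4 2 3 5)(1 8)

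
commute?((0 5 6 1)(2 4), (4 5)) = no:(0 5 6 1)(2 4)*(4 5) = (0 4 2 5 6 1), (4 5)*(0 5 6 1)(2 4) = (0 5 2 4 6 1)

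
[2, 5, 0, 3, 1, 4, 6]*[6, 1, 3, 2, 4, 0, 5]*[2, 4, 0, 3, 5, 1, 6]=[3, 2, 6, 0, 4, 5, 1]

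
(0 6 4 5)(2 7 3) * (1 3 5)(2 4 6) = (0 2 7 5)(1 3 4)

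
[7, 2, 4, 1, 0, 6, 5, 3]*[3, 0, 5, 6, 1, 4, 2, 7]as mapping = [0→7, 1→5, 2→1, 3→0, 4→3, 5→2, 6→4, 7→6]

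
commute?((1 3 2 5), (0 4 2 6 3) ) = no:(1 3 2 5)*(0 4 2 6 3) = (0 4 2 5 1) (3 6), (0 4 2 6 3)*(1 3 2 5) = (0 4 5 1 3) (2 6) 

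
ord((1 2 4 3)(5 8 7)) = 12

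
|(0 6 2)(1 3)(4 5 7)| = 6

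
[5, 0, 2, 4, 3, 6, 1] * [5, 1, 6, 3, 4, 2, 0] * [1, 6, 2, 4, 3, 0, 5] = [2, 0, 5, 3, 4, 1, 6]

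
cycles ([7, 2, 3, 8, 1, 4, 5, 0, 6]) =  (0 7)(1 2 3 8 6 5 4)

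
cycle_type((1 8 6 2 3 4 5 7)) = 8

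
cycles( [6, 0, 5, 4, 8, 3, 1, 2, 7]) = (0 6 1)(2 5 3 4 8 7)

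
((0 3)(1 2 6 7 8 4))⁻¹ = (0 3)(1 4 8 7 6 2)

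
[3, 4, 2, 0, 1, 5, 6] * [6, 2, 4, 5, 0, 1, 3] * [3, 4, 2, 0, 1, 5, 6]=[5, 3, 1, 6, 2, 4, 0] 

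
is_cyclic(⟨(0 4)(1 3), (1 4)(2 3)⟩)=no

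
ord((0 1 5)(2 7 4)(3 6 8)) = 3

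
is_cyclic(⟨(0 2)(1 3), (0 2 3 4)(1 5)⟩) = no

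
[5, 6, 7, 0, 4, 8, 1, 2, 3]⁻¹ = [3, 6, 7, 8, 4, 0, 1, 2, 5]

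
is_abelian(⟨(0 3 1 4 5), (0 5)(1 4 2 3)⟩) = no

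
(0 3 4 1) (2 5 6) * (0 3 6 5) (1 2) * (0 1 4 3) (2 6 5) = (0 5 2 1) (4 6) 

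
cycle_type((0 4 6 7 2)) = 5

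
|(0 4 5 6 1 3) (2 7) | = 6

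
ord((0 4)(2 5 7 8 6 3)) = 6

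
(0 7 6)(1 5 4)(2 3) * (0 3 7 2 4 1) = (0 2 7 6 3 4)(1 5)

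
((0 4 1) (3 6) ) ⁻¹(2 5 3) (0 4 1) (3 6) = (2 5 6) 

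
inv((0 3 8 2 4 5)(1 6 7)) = (0 5 4 2 8 3)(1 7 6)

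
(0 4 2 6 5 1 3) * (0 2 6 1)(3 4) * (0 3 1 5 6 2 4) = (0 1)(2 5 3 4)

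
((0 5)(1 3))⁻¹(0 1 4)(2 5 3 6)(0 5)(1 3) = (0 1 6 2)(3 4 5)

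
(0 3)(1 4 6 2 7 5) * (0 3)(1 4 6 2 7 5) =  (1 6 7)(2 5 4)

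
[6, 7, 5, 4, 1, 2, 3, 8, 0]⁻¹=[8, 4, 5, 6, 3, 2, 0, 1, 7]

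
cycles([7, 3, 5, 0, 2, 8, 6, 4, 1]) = (0 7 4 2 5 8 1 3)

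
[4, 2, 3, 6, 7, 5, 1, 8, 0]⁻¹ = [8, 6, 1, 2, 0, 5, 3, 4, 7]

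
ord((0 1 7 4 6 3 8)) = 7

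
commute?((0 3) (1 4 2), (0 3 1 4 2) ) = no:(0 3) (1 4 2) * (0 3 1 4 2) = (0 1 2 4), (0 3 1 4 2) * (0 3) (1 4 2) = (1 2 3 4) 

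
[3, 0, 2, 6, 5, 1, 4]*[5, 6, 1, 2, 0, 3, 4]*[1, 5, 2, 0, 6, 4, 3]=[2, 4, 5, 6, 0, 3, 1]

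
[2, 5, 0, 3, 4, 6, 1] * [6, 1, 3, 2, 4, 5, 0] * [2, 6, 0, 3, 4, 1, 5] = [3, 1, 5, 0, 4, 2, 6]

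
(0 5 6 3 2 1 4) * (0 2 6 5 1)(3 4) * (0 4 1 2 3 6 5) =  (0 2 4 3 5)(1 6)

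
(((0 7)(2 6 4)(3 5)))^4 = (2 6 4)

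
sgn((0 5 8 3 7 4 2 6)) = -1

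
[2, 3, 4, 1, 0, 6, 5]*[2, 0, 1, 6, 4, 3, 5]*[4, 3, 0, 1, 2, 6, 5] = [3, 5, 2, 4, 0, 6, 1]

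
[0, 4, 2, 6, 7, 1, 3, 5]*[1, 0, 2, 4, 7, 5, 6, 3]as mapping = [0→1, 1→7, 2→2, 3→6, 4→3, 5→0, 6→4, 7→5]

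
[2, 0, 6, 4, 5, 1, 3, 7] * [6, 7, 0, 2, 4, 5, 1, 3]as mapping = [0→0, 1→6, 2→1, 3→4, 4→5, 5→7, 6→2, 7→3]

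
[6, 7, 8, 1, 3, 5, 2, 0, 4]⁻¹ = [7, 3, 6, 4, 8, 5, 0, 1, 2]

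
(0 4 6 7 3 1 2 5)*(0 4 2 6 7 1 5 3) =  (0 2 3 5 4 7)(1 6)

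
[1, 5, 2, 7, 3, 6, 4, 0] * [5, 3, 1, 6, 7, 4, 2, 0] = [3, 4, 1, 0, 6, 2, 7, 5]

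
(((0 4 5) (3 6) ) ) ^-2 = (0 4 5) 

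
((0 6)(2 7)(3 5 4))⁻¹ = (0 6)(2 7)(3 4 5)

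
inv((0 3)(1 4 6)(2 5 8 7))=(0 3)(1 6 4)(2 7 8 5)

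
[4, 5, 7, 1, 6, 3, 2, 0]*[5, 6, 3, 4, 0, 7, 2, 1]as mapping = [0→0, 1→7, 2→1, 3→6, 4→2, 5→4, 6→3, 7→5]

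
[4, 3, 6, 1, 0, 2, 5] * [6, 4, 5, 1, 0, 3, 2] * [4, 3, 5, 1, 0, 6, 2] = [4, 3, 5, 0, 2, 6, 1] 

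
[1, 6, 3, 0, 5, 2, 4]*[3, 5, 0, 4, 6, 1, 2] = [5, 2, 4, 3, 1, 0, 6]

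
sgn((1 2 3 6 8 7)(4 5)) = 1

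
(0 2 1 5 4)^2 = (0 1 4 2 5)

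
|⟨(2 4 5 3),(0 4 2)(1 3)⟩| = 720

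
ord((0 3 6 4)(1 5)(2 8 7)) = 12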